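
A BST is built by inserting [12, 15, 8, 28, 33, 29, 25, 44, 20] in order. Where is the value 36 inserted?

Starting tree (level order): [12, 8, 15, None, None, None, 28, 25, 33, 20, None, 29, 44]
Insertion path: 12 -> 15 -> 28 -> 33 -> 44
Result: insert 36 as left child of 44
Final tree (level order): [12, 8, 15, None, None, None, 28, 25, 33, 20, None, 29, 44, None, None, None, None, 36]


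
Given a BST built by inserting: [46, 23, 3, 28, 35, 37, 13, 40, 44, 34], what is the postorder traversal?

Tree insertion order: [46, 23, 3, 28, 35, 37, 13, 40, 44, 34]
Tree (level-order array): [46, 23, None, 3, 28, None, 13, None, 35, None, None, 34, 37, None, None, None, 40, None, 44]
Postorder traversal: [13, 3, 34, 44, 40, 37, 35, 28, 23, 46]


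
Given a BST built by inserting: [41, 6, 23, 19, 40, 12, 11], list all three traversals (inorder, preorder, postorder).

Tree insertion order: [41, 6, 23, 19, 40, 12, 11]
Tree (level-order array): [41, 6, None, None, 23, 19, 40, 12, None, None, None, 11]
Inorder (L, root, R): [6, 11, 12, 19, 23, 40, 41]
Preorder (root, L, R): [41, 6, 23, 19, 12, 11, 40]
Postorder (L, R, root): [11, 12, 19, 40, 23, 6, 41]


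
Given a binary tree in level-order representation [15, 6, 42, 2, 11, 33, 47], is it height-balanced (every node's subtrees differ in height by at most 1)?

Tree (level-order array): [15, 6, 42, 2, 11, 33, 47]
Definition: a tree is height-balanced if, at every node, |h(left) - h(right)| <= 1 (empty subtree has height -1).
Bottom-up per-node check:
  node 2: h_left=-1, h_right=-1, diff=0 [OK], height=0
  node 11: h_left=-1, h_right=-1, diff=0 [OK], height=0
  node 6: h_left=0, h_right=0, diff=0 [OK], height=1
  node 33: h_left=-1, h_right=-1, diff=0 [OK], height=0
  node 47: h_left=-1, h_right=-1, diff=0 [OK], height=0
  node 42: h_left=0, h_right=0, diff=0 [OK], height=1
  node 15: h_left=1, h_right=1, diff=0 [OK], height=2
All nodes satisfy the balance condition.
Result: Balanced


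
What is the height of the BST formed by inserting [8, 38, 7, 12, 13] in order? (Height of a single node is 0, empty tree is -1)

Insertion order: [8, 38, 7, 12, 13]
Tree (level-order array): [8, 7, 38, None, None, 12, None, None, 13]
Compute height bottom-up (empty subtree = -1):
  height(7) = 1 + max(-1, -1) = 0
  height(13) = 1 + max(-1, -1) = 0
  height(12) = 1 + max(-1, 0) = 1
  height(38) = 1 + max(1, -1) = 2
  height(8) = 1 + max(0, 2) = 3
Height = 3


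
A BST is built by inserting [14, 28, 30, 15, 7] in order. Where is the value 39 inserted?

Starting tree (level order): [14, 7, 28, None, None, 15, 30]
Insertion path: 14 -> 28 -> 30
Result: insert 39 as right child of 30
Final tree (level order): [14, 7, 28, None, None, 15, 30, None, None, None, 39]


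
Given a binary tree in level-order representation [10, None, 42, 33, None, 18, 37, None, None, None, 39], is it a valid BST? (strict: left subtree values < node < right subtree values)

Level-order array: [10, None, 42, 33, None, 18, 37, None, None, None, 39]
Validate using subtree bounds (lo, hi): at each node, require lo < value < hi,
then recurse left with hi=value and right with lo=value.
Preorder trace (stopping at first violation):
  at node 10 with bounds (-inf, +inf): OK
  at node 42 with bounds (10, +inf): OK
  at node 33 with bounds (10, 42): OK
  at node 18 with bounds (10, 33): OK
  at node 37 with bounds (33, 42): OK
  at node 39 with bounds (37, 42): OK
No violation found at any node.
Result: Valid BST


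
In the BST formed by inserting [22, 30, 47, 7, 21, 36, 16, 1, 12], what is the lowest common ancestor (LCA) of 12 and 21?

Tree insertion order: [22, 30, 47, 7, 21, 36, 16, 1, 12]
Tree (level-order array): [22, 7, 30, 1, 21, None, 47, None, None, 16, None, 36, None, 12]
In a BST, the LCA of p=12, q=21 is the first node v on the
root-to-leaf path with p <= v <= q (go left if both < v, right if both > v).
Walk from root:
  at 22: both 12 and 21 < 22, go left
  at 7: both 12 and 21 > 7, go right
  at 21: 12 <= 21 <= 21, this is the LCA
LCA = 21


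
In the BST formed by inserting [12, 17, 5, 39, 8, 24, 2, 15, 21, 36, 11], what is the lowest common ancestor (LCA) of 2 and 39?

Tree insertion order: [12, 17, 5, 39, 8, 24, 2, 15, 21, 36, 11]
Tree (level-order array): [12, 5, 17, 2, 8, 15, 39, None, None, None, 11, None, None, 24, None, None, None, 21, 36]
In a BST, the LCA of p=2, q=39 is the first node v on the
root-to-leaf path with p <= v <= q (go left if both < v, right if both > v).
Walk from root:
  at 12: 2 <= 12 <= 39, this is the LCA
LCA = 12


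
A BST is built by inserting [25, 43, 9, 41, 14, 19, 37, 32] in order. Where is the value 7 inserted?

Starting tree (level order): [25, 9, 43, None, 14, 41, None, None, 19, 37, None, None, None, 32]
Insertion path: 25 -> 9
Result: insert 7 as left child of 9
Final tree (level order): [25, 9, 43, 7, 14, 41, None, None, None, None, 19, 37, None, None, None, 32]


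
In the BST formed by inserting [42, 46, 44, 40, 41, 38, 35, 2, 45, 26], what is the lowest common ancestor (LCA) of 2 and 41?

Tree insertion order: [42, 46, 44, 40, 41, 38, 35, 2, 45, 26]
Tree (level-order array): [42, 40, 46, 38, 41, 44, None, 35, None, None, None, None, 45, 2, None, None, None, None, 26]
In a BST, the LCA of p=2, q=41 is the first node v on the
root-to-leaf path with p <= v <= q (go left if both < v, right if both > v).
Walk from root:
  at 42: both 2 and 41 < 42, go left
  at 40: 2 <= 40 <= 41, this is the LCA
LCA = 40


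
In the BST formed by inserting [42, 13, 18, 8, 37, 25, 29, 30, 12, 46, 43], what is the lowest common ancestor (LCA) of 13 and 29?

Tree insertion order: [42, 13, 18, 8, 37, 25, 29, 30, 12, 46, 43]
Tree (level-order array): [42, 13, 46, 8, 18, 43, None, None, 12, None, 37, None, None, None, None, 25, None, None, 29, None, 30]
In a BST, the LCA of p=13, q=29 is the first node v on the
root-to-leaf path with p <= v <= q (go left if both < v, right if both > v).
Walk from root:
  at 42: both 13 and 29 < 42, go left
  at 13: 13 <= 13 <= 29, this is the LCA
LCA = 13


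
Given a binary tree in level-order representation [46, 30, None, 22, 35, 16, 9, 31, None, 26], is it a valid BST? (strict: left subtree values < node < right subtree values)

Level-order array: [46, 30, None, 22, 35, 16, 9, 31, None, 26]
Validate using subtree bounds (lo, hi): at each node, require lo < value < hi,
then recurse left with hi=value and right with lo=value.
Preorder trace (stopping at first violation):
  at node 46 with bounds (-inf, +inf): OK
  at node 30 with bounds (-inf, 46): OK
  at node 22 with bounds (-inf, 30): OK
  at node 16 with bounds (-inf, 22): OK
  at node 26 with bounds (-inf, 16): VIOLATION
Node 26 violates its bound: not (-inf < 26 < 16).
Result: Not a valid BST


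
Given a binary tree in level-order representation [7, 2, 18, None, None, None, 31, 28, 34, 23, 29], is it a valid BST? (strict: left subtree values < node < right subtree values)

Level-order array: [7, 2, 18, None, None, None, 31, 28, 34, 23, 29]
Validate using subtree bounds (lo, hi): at each node, require lo < value < hi,
then recurse left with hi=value and right with lo=value.
Preorder trace (stopping at first violation):
  at node 7 with bounds (-inf, +inf): OK
  at node 2 with bounds (-inf, 7): OK
  at node 18 with bounds (7, +inf): OK
  at node 31 with bounds (18, +inf): OK
  at node 28 with bounds (18, 31): OK
  at node 23 with bounds (18, 28): OK
  at node 29 with bounds (28, 31): OK
  at node 34 with bounds (31, +inf): OK
No violation found at any node.
Result: Valid BST


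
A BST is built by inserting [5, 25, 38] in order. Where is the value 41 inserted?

Starting tree (level order): [5, None, 25, None, 38]
Insertion path: 5 -> 25 -> 38
Result: insert 41 as right child of 38
Final tree (level order): [5, None, 25, None, 38, None, 41]


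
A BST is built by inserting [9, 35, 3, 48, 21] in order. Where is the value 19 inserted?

Starting tree (level order): [9, 3, 35, None, None, 21, 48]
Insertion path: 9 -> 35 -> 21
Result: insert 19 as left child of 21
Final tree (level order): [9, 3, 35, None, None, 21, 48, 19]


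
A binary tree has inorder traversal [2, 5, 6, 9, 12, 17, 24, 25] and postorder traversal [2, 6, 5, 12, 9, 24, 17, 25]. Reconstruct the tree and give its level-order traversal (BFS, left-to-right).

Inorder:   [2, 5, 6, 9, 12, 17, 24, 25]
Postorder: [2, 6, 5, 12, 9, 24, 17, 25]
Algorithm: postorder visits root last, so walk postorder right-to-left;
each value is the root of the current inorder slice — split it at that
value, recurse on the right subtree first, then the left.
Recursive splits:
  root=25; inorder splits into left=[2, 5, 6, 9, 12, 17, 24], right=[]
  root=17; inorder splits into left=[2, 5, 6, 9, 12], right=[24]
  root=24; inorder splits into left=[], right=[]
  root=9; inorder splits into left=[2, 5, 6], right=[12]
  root=12; inorder splits into left=[], right=[]
  root=5; inorder splits into left=[2], right=[6]
  root=6; inorder splits into left=[], right=[]
  root=2; inorder splits into left=[], right=[]
Reconstructed level-order: [25, 17, 9, 24, 5, 12, 2, 6]


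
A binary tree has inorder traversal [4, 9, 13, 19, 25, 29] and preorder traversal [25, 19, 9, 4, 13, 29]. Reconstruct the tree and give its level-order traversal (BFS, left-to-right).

Inorder:  [4, 9, 13, 19, 25, 29]
Preorder: [25, 19, 9, 4, 13, 29]
Algorithm: preorder visits root first, so consume preorder in order;
for each root, split the current inorder slice at that value into
left-subtree inorder and right-subtree inorder, then recurse.
Recursive splits:
  root=25; inorder splits into left=[4, 9, 13, 19], right=[29]
  root=19; inorder splits into left=[4, 9, 13], right=[]
  root=9; inorder splits into left=[4], right=[13]
  root=4; inorder splits into left=[], right=[]
  root=13; inorder splits into left=[], right=[]
  root=29; inorder splits into left=[], right=[]
Reconstructed level-order: [25, 19, 29, 9, 4, 13]


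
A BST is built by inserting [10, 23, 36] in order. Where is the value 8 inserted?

Starting tree (level order): [10, None, 23, None, 36]
Insertion path: 10
Result: insert 8 as left child of 10
Final tree (level order): [10, 8, 23, None, None, None, 36]


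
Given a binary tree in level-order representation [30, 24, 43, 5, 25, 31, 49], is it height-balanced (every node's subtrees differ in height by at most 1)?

Tree (level-order array): [30, 24, 43, 5, 25, 31, 49]
Definition: a tree is height-balanced if, at every node, |h(left) - h(right)| <= 1 (empty subtree has height -1).
Bottom-up per-node check:
  node 5: h_left=-1, h_right=-1, diff=0 [OK], height=0
  node 25: h_left=-1, h_right=-1, diff=0 [OK], height=0
  node 24: h_left=0, h_right=0, diff=0 [OK], height=1
  node 31: h_left=-1, h_right=-1, diff=0 [OK], height=0
  node 49: h_left=-1, h_right=-1, diff=0 [OK], height=0
  node 43: h_left=0, h_right=0, diff=0 [OK], height=1
  node 30: h_left=1, h_right=1, diff=0 [OK], height=2
All nodes satisfy the balance condition.
Result: Balanced


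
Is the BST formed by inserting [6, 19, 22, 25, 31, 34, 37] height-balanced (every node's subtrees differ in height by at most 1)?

Tree (level-order array): [6, None, 19, None, 22, None, 25, None, 31, None, 34, None, 37]
Definition: a tree is height-balanced if, at every node, |h(left) - h(right)| <= 1 (empty subtree has height -1).
Bottom-up per-node check:
  node 37: h_left=-1, h_right=-1, diff=0 [OK], height=0
  node 34: h_left=-1, h_right=0, diff=1 [OK], height=1
  node 31: h_left=-1, h_right=1, diff=2 [FAIL (|-1-1|=2 > 1)], height=2
  node 25: h_left=-1, h_right=2, diff=3 [FAIL (|-1-2|=3 > 1)], height=3
  node 22: h_left=-1, h_right=3, diff=4 [FAIL (|-1-3|=4 > 1)], height=4
  node 19: h_left=-1, h_right=4, diff=5 [FAIL (|-1-4|=5 > 1)], height=5
  node 6: h_left=-1, h_right=5, diff=6 [FAIL (|-1-5|=6 > 1)], height=6
Node 31 violates the condition: |-1 - 1| = 2 > 1.
Result: Not balanced


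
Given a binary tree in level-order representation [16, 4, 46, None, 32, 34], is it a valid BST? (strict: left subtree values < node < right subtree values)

Level-order array: [16, 4, 46, None, 32, 34]
Validate using subtree bounds (lo, hi): at each node, require lo < value < hi,
then recurse left with hi=value and right with lo=value.
Preorder trace (stopping at first violation):
  at node 16 with bounds (-inf, +inf): OK
  at node 4 with bounds (-inf, 16): OK
  at node 32 with bounds (4, 16): VIOLATION
Node 32 violates its bound: not (4 < 32 < 16).
Result: Not a valid BST


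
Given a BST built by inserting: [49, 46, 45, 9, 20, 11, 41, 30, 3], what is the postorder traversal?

Tree insertion order: [49, 46, 45, 9, 20, 11, 41, 30, 3]
Tree (level-order array): [49, 46, None, 45, None, 9, None, 3, 20, None, None, 11, 41, None, None, 30]
Postorder traversal: [3, 11, 30, 41, 20, 9, 45, 46, 49]


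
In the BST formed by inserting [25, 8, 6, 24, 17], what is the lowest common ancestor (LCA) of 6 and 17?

Tree insertion order: [25, 8, 6, 24, 17]
Tree (level-order array): [25, 8, None, 6, 24, None, None, 17]
In a BST, the LCA of p=6, q=17 is the first node v on the
root-to-leaf path with p <= v <= q (go left if both < v, right if both > v).
Walk from root:
  at 25: both 6 and 17 < 25, go left
  at 8: 6 <= 8 <= 17, this is the LCA
LCA = 8


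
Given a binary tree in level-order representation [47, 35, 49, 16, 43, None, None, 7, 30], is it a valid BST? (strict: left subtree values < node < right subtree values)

Level-order array: [47, 35, 49, 16, 43, None, None, 7, 30]
Validate using subtree bounds (lo, hi): at each node, require lo < value < hi,
then recurse left with hi=value and right with lo=value.
Preorder trace (stopping at first violation):
  at node 47 with bounds (-inf, +inf): OK
  at node 35 with bounds (-inf, 47): OK
  at node 16 with bounds (-inf, 35): OK
  at node 7 with bounds (-inf, 16): OK
  at node 30 with bounds (16, 35): OK
  at node 43 with bounds (35, 47): OK
  at node 49 with bounds (47, +inf): OK
No violation found at any node.
Result: Valid BST


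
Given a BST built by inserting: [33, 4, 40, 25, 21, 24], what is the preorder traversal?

Tree insertion order: [33, 4, 40, 25, 21, 24]
Tree (level-order array): [33, 4, 40, None, 25, None, None, 21, None, None, 24]
Preorder traversal: [33, 4, 25, 21, 24, 40]


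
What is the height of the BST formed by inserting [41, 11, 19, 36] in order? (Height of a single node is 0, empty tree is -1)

Insertion order: [41, 11, 19, 36]
Tree (level-order array): [41, 11, None, None, 19, None, 36]
Compute height bottom-up (empty subtree = -1):
  height(36) = 1 + max(-1, -1) = 0
  height(19) = 1 + max(-1, 0) = 1
  height(11) = 1 + max(-1, 1) = 2
  height(41) = 1 + max(2, -1) = 3
Height = 3


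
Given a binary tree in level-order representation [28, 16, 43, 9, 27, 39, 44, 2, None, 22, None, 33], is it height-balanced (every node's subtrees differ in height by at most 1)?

Tree (level-order array): [28, 16, 43, 9, 27, 39, 44, 2, None, 22, None, 33]
Definition: a tree is height-balanced if, at every node, |h(left) - h(right)| <= 1 (empty subtree has height -1).
Bottom-up per-node check:
  node 2: h_left=-1, h_right=-1, diff=0 [OK], height=0
  node 9: h_left=0, h_right=-1, diff=1 [OK], height=1
  node 22: h_left=-1, h_right=-1, diff=0 [OK], height=0
  node 27: h_left=0, h_right=-1, diff=1 [OK], height=1
  node 16: h_left=1, h_right=1, diff=0 [OK], height=2
  node 33: h_left=-1, h_right=-1, diff=0 [OK], height=0
  node 39: h_left=0, h_right=-1, diff=1 [OK], height=1
  node 44: h_left=-1, h_right=-1, diff=0 [OK], height=0
  node 43: h_left=1, h_right=0, diff=1 [OK], height=2
  node 28: h_left=2, h_right=2, diff=0 [OK], height=3
All nodes satisfy the balance condition.
Result: Balanced


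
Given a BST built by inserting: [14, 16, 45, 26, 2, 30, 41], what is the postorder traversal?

Tree insertion order: [14, 16, 45, 26, 2, 30, 41]
Tree (level-order array): [14, 2, 16, None, None, None, 45, 26, None, None, 30, None, 41]
Postorder traversal: [2, 41, 30, 26, 45, 16, 14]


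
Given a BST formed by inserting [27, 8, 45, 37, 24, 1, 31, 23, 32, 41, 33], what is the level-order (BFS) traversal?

Tree insertion order: [27, 8, 45, 37, 24, 1, 31, 23, 32, 41, 33]
Tree (level-order array): [27, 8, 45, 1, 24, 37, None, None, None, 23, None, 31, 41, None, None, None, 32, None, None, None, 33]
BFS from the root, enqueuing left then right child of each popped node:
  queue [27] -> pop 27, enqueue [8, 45], visited so far: [27]
  queue [8, 45] -> pop 8, enqueue [1, 24], visited so far: [27, 8]
  queue [45, 1, 24] -> pop 45, enqueue [37], visited so far: [27, 8, 45]
  queue [1, 24, 37] -> pop 1, enqueue [none], visited so far: [27, 8, 45, 1]
  queue [24, 37] -> pop 24, enqueue [23], visited so far: [27, 8, 45, 1, 24]
  queue [37, 23] -> pop 37, enqueue [31, 41], visited so far: [27, 8, 45, 1, 24, 37]
  queue [23, 31, 41] -> pop 23, enqueue [none], visited so far: [27, 8, 45, 1, 24, 37, 23]
  queue [31, 41] -> pop 31, enqueue [32], visited so far: [27, 8, 45, 1, 24, 37, 23, 31]
  queue [41, 32] -> pop 41, enqueue [none], visited so far: [27, 8, 45, 1, 24, 37, 23, 31, 41]
  queue [32] -> pop 32, enqueue [33], visited so far: [27, 8, 45, 1, 24, 37, 23, 31, 41, 32]
  queue [33] -> pop 33, enqueue [none], visited so far: [27, 8, 45, 1, 24, 37, 23, 31, 41, 32, 33]
Result: [27, 8, 45, 1, 24, 37, 23, 31, 41, 32, 33]


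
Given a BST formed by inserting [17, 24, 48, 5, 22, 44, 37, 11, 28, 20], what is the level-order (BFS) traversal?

Tree insertion order: [17, 24, 48, 5, 22, 44, 37, 11, 28, 20]
Tree (level-order array): [17, 5, 24, None, 11, 22, 48, None, None, 20, None, 44, None, None, None, 37, None, 28]
BFS from the root, enqueuing left then right child of each popped node:
  queue [17] -> pop 17, enqueue [5, 24], visited so far: [17]
  queue [5, 24] -> pop 5, enqueue [11], visited so far: [17, 5]
  queue [24, 11] -> pop 24, enqueue [22, 48], visited so far: [17, 5, 24]
  queue [11, 22, 48] -> pop 11, enqueue [none], visited so far: [17, 5, 24, 11]
  queue [22, 48] -> pop 22, enqueue [20], visited so far: [17, 5, 24, 11, 22]
  queue [48, 20] -> pop 48, enqueue [44], visited so far: [17, 5, 24, 11, 22, 48]
  queue [20, 44] -> pop 20, enqueue [none], visited so far: [17, 5, 24, 11, 22, 48, 20]
  queue [44] -> pop 44, enqueue [37], visited so far: [17, 5, 24, 11, 22, 48, 20, 44]
  queue [37] -> pop 37, enqueue [28], visited so far: [17, 5, 24, 11, 22, 48, 20, 44, 37]
  queue [28] -> pop 28, enqueue [none], visited so far: [17, 5, 24, 11, 22, 48, 20, 44, 37, 28]
Result: [17, 5, 24, 11, 22, 48, 20, 44, 37, 28]


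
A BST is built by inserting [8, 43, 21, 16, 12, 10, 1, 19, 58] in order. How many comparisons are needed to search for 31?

Search path for 31: 8 -> 43 -> 21
Found: False
Comparisons: 3


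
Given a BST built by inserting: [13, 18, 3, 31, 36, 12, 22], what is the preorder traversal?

Tree insertion order: [13, 18, 3, 31, 36, 12, 22]
Tree (level-order array): [13, 3, 18, None, 12, None, 31, None, None, 22, 36]
Preorder traversal: [13, 3, 12, 18, 31, 22, 36]


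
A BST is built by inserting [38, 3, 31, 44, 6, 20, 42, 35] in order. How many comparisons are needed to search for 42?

Search path for 42: 38 -> 44 -> 42
Found: True
Comparisons: 3


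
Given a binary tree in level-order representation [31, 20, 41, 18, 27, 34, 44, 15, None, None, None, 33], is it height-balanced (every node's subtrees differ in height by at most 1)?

Tree (level-order array): [31, 20, 41, 18, 27, 34, 44, 15, None, None, None, 33]
Definition: a tree is height-balanced if, at every node, |h(left) - h(right)| <= 1 (empty subtree has height -1).
Bottom-up per-node check:
  node 15: h_left=-1, h_right=-1, diff=0 [OK], height=0
  node 18: h_left=0, h_right=-1, diff=1 [OK], height=1
  node 27: h_left=-1, h_right=-1, diff=0 [OK], height=0
  node 20: h_left=1, h_right=0, diff=1 [OK], height=2
  node 33: h_left=-1, h_right=-1, diff=0 [OK], height=0
  node 34: h_left=0, h_right=-1, diff=1 [OK], height=1
  node 44: h_left=-1, h_right=-1, diff=0 [OK], height=0
  node 41: h_left=1, h_right=0, diff=1 [OK], height=2
  node 31: h_left=2, h_right=2, diff=0 [OK], height=3
All nodes satisfy the balance condition.
Result: Balanced


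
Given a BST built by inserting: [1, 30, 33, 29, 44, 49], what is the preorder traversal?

Tree insertion order: [1, 30, 33, 29, 44, 49]
Tree (level-order array): [1, None, 30, 29, 33, None, None, None, 44, None, 49]
Preorder traversal: [1, 30, 29, 33, 44, 49]


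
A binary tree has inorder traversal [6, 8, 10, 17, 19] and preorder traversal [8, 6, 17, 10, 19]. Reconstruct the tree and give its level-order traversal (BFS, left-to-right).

Inorder:  [6, 8, 10, 17, 19]
Preorder: [8, 6, 17, 10, 19]
Algorithm: preorder visits root first, so consume preorder in order;
for each root, split the current inorder slice at that value into
left-subtree inorder and right-subtree inorder, then recurse.
Recursive splits:
  root=8; inorder splits into left=[6], right=[10, 17, 19]
  root=6; inorder splits into left=[], right=[]
  root=17; inorder splits into left=[10], right=[19]
  root=10; inorder splits into left=[], right=[]
  root=19; inorder splits into left=[], right=[]
Reconstructed level-order: [8, 6, 17, 10, 19]


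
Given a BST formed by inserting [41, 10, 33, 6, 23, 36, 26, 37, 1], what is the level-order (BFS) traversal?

Tree insertion order: [41, 10, 33, 6, 23, 36, 26, 37, 1]
Tree (level-order array): [41, 10, None, 6, 33, 1, None, 23, 36, None, None, None, 26, None, 37]
BFS from the root, enqueuing left then right child of each popped node:
  queue [41] -> pop 41, enqueue [10], visited so far: [41]
  queue [10] -> pop 10, enqueue [6, 33], visited so far: [41, 10]
  queue [6, 33] -> pop 6, enqueue [1], visited so far: [41, 10, 6]
  queue [33, 1] -> pop 33, enqueue [23, 36], visited so far: [41, 10, 6, 33]
  queue [1, 23, 36] -> pop 1, enqueue [none], visited so far: [41, 10, 6, 33, 1]
  queue [23, 36] -> pop 23, enqueue [26], visited so far: [41, 10, 6, 33, 1, 23]
  queue [36, 26] -> pop 36, enqueue [37], visited so far: [41, 10, 6, 33, 1, 23, 36]
  queue [26, 37] -> pop 26, enqueue [none], visited so far: [41, 10, 6, 33, 1, 23, 36, 26]
  queue [37] -> pop 37, enqueue [none], visited so far: [41, 10, 6, 33, 1, 23, 36, 26, 37]
Result: [41, 10, 6, 33, 1, 23, 36, 26, 37]


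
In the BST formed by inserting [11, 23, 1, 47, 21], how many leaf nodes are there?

Tree built from: [11, 23, 1, 47, 21]
Tree (level-order array): [11, 1, 23, None, None, 21, 47]
Rule: A leaf has 0 children.
Per-node child counts:
  node 11: 2 child(ren)
  node 1: 0 child(ren)
  node 23: 2 child(ren)
  node 21: 0 child(ren)
  node 47: 0 child(ren)
Matching nodes: [1, 21, 47]
Count of leaf nodes: 3


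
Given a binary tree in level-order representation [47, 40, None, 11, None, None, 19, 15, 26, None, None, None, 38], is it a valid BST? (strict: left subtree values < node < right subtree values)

Level-order array: [47, 40, None, 11, None, None, 19, 15, 26, None, None, None, 38]
Validate using subtree bounds (lo, hi): at each node, require lo < value < hi,
then recurse left with hi=value and right with lo=value.
Preorder trace (stopping at first violation):
  at node 47 with bounds (-inf, +inf): OK
  at node 40 with bounds (-inf, 47): OK
  at node 11 with bounds (-inf, 40): OK
  at node 19 with bounds (11, 40): OK
  at node 15 with bounds (11, 19): OK
  at node 26 with bounds (19, 40): OK
  at node 38 with bounds (26, 40): OK
No violation found at any node.
Result: Valid BST


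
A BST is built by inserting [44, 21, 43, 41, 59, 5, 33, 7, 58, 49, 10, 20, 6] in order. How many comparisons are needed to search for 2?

Search path for 2: 44 -> 21 -> 5
Found: False
Comparisons: 3


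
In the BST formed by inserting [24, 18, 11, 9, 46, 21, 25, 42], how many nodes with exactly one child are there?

Tree built from: [24, 18, 11, 9, 46, 21, 25, 42]
Tree (level-order array): [24, 18, 46, 11, 21, 25, None, 9, None, None, None, None, 42]
Rule: These are nodes with exactly 1 non-null child.
Per-node child counts:
  node 24: 2 child(ren)
  node 18: 2 child(ren)
  node 11: 1 child(ren)
  node 9: 0 child(ren)
  node 21: 0 child(ren)
  node 46: 1 child(ren)
  node 25: 1 child(ren)
  node 42: 0 child(ren)
Matching nodes: [11, 46, 25]
Count of nodes with exactly one child: 3


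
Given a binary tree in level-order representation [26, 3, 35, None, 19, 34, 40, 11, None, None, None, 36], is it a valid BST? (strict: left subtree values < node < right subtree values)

Level-order array: [26, 3, 35, None, 19, 34, 40, 11, None, None, None, 36]
Validate using subtree bounds (lo, hi): at each node, require lo < value < hi,
then recurse left with hi=value and right with lo=value.
Preorder trace (stopping at first violation):
  at node 26 with bounds (-inf, +inf): OK
  at node 3 with bounds (-inf, 26): OK
  at node 19 with bounds (3, 26): OK
  at node 11 with bounds (3, 19): OK
  at node 35 with bounds (26, +inf): OK
  at node 34 with bounds (26, 35): OK
  at node 40 with bounds (35, +inf): OK
  at node 36 with bounds (35, 40): OK
No violation found at any node.
Result: Valid BST


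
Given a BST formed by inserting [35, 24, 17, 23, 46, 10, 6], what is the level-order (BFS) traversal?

Tree insertion order: [35, 24, 17, 23, 46, 10, 6]
Tree (level-order array): [35, 24, 46, 17, None, None, None, 10, 23, 6]
BFS from the root, enqueuing left then right child of each popped node:
  queue [35] -> pop 35, enqueue [24, 46], visited so far: [35]
  queue [24, 46] -> pop 24, enqueue [17], visited so far: [35, 24]
  queue [46, 17] -> pop 46, enqueue [none], visited so far: [35, 24, 46]
  queue [17] -> pop 17, enqueue [10, 23], visited so far: [35, 24, 46, 17]
  queue [10, 23] -> pop 10, enqueue [6], visited so far: [35, 24, 46, 17, 10]
  queue [23, 6] -> pop 23, enqueue [none], visited so far: [35, 24, 46, 17, 10, 23]
  queue [6] -> pop 6, enqueue [none], visited so far: [35, 24, 46, 17, 10, 23, 6]
Result: [35, 24, 46, 17, 10, 23, 6]


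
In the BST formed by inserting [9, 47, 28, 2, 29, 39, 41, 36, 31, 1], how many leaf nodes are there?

Tree built from: [9, 47, 28, 2, 29, 39, 41, 36, 31, 1]
Tree (level-order array): [9, 2, 47, 1, None, 28, None, None, None, None, 29, None, 39, 36, 41, 31]
Rule: A leaf has 0 children.
Per-node child counts:
  node 9: 2 child(ren)
  node 2: 1 child(ren)
  node 1: 0 child(ren)
  node 47: 1 child(ren)
  node 28: 1 child(ren)
  node 29: 1 child(ren)
  node 39: 2 child(ren)
  node 36: 1 child(ren)
  node 31: 0 child(ren)
  node 41: 0 child(ren)
Matching nodes: [1, 31, 41]
Count of leaf nodes: 3


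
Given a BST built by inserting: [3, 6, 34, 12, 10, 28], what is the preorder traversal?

Tree insertion order: [3, 6, 34, 12, 10, 28]
Tree (level-order array): [3, None, 6, None, 34, 12, None, 10, 28]
Preorder traversal: [3, 6, 34, 12, 10, 28]


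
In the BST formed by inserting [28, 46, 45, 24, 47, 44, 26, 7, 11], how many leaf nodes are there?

Tree built from: [28, 46, 45, 24, 47, 44, 26, 7, 11]
Tree (level-order array): [28, 24, 46, 7, 26, 45, 47, None, 11, None, None, 44]
Rule: A leaf has 0 children.
Per-node child counts:
  node 28: 2 child(ren)
  node 24: 2 child(ren)
  node 7: 1 child(ren)
  node 11: 0 child(ren)
  node 26: 0 child(ren)
  node 46: 2 child(ren)
  node 45: 1 child(ren)
  node 44: 0 child(ren)
  node 47: 0 child(ren)
Matching nodes: [11, 26, 44, 47]
Count of leaf nodes: 4


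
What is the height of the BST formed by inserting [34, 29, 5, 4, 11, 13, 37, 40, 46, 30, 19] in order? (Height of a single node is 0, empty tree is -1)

Insertion order: [34, 29, 5, 4, 11, 13, 37, 40, 46, 30, 19]
Tree (level-order array): [34, 29, 37, 5, 30, None, 40, 4, 11, None, None, None, 46, None, None, None, 13, None, None, None, 19]
Compute height bottom-up (empty subtree = -1):
  height(4) = 1 + max(-1, -1) = 0
  height(19) = 1 + max(-1, -1) = 0
  height(13) = 1 + max(-1, 0) = 1
  height(11) = 1 + max(-1, 1) = 2
  height(5) = 1 + max(0, 2) = 3
  height(30) = 1 + max(-1, -1) = 0
  height(29) = 1 + max(3, 0) = 4
  height(46) = 1 + max(-1, -1) = 0
  height(40) = 1 + max(-1, 0) = 1
  height(37) = 1 + max(-1, 1) = 2
  height(34) = 1 + max(4, 2) = 5
Height = 5


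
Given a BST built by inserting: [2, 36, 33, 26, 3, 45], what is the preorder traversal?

Tree insertion order: [2, 36, 33, 26, 3, 45]
Tree (level-order array): [2, None, 36, 33, 45, 26, None, None, None, 3]
Preorder traversal: [2, 36, 33, 26, 3, 45]


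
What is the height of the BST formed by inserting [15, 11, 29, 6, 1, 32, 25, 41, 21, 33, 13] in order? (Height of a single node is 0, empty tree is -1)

Insertion order: [15, 11, 29, 6, 1, 32, 25, 41, 21, 33, 13]
Tree (level-order array): [15, 11, 29, 6, 13, 25, 32, 1, None, None, None, 21, None, None, 41, None, None, None, None, 33]
Compute height bottom-up (empty subtree = -1):
  height(1) = 1 + max(-1, -1) = 0
  height(6) = 1 + max(0, -1) = 1
  height(13) = 1 + max(-1, -1) = 0
  height(11) = 1 + max(1, 0) = 2
  height(21) = 1 + max(-1, -1) = 0
  height(25) = 1 + max(0, -1) = 1
  height(33) = 1 + max(-1, -1) = 0
  height(41) = 1 + max(0, -1) = 1
  height(32) = 1 + max(-1, 1) = 2
  height(29) = 1 + max(1, 2) = 3
  height(15) = 1 + max(2, 3) = 4
Height = 4


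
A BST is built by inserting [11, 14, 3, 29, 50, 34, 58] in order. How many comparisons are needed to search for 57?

Search path for 57: 11 -> 14 -> 29 -> 50 -> 58
Found: False
Comparisons: 5


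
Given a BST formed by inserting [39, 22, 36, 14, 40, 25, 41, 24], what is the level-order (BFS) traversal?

Tree insertion order: [39, 22, 36, 14, 40, 25, 41, 24]
Tree (level-order array): [39, 22, 40, 14, 36, None, 41, None, None, 25, None, None, None, 24]
BFS from the root, enqueuing left then right child of each popped node:
  queue [39] -> pop 39, enqueue [22, 40], visited so far: [39]
  queue [22, 40] -> pop 22, enqueue [14, 36], visited so far: [39, 22]
  queue [40, 14, 36] -> pop 40, enqueue [41], visited so far: [39, 22, 40]
  queue [14, 36, 41] -> pop 14, enqueue [none], visited so far: [39, 22, 40, 14]
  queue [36, 41] -> pop 36, enqueue [25], visited so far: [39, 22, 40, 14, 36]
  queue [41, 25] -> pop 41, enqueue [none], visited so far: [39, 22, 40, 14, 36, 41]
  queue [25] -> pop 25, enqueue [24], visited so far: [39, 22, 40, 14, 36, 41, 25]
  queue [24] -> pop 24, enqueue [none], visited so far: [39, 22, 40, 14, 36, 41, 25, 24]
Result: [39, 22, 40, 14, 36, 41, 25, 24]


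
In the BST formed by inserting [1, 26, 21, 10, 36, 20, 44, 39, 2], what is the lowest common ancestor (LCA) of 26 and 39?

Tree insertion order: [1, 26, 21, 10, 36, 20, 44, 39, 2]
Tree (level-order array): [1, None, 26, 21, 36, 10, None, None, 44, 2, 20, 39]
In a BST, the LCA of p=26, q=39 is the first node v on the
root-to-leaf path with p <= v <= q (go left if both < v, right if both > v).
Walk from root:
  at 1: both 26 and 39 > 1, go right
  at 26: 26 <= 26 <= 39, this is the LCA
LCA = 26


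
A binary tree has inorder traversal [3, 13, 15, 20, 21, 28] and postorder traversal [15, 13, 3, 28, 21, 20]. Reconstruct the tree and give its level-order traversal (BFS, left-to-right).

Inorder:   [3, 13, 15, 20, 21, 28]
Postorder: [15, 13, 3, 28, 21, 20]
Algorithm: postorder visits root last, so walk postorder right-to-left;
each value is the root of the current inorder slice — split it at that
value, recurse on the right subtree first, then the left.
Recursive splits:
  root=20; inorder splits into left=[3, 13, 15], right=[21, 28]
  root=21; inorder splits into left=[], right=[28]
  root=28; inorder splits into left=[], right=[]
  root=3; inorder splits into left=[], right=[13, 15]
  root=13; inorder splits into left=[], right=[15]
  root=15; inorder splits into left=[], right=[]
Reconstructed level-order: [20, 3, 21, 13, 28, 15]


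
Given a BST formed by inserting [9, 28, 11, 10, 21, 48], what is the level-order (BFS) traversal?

Tree insertion order: [9, 28, 11, 10, 21, 48]
Tree (level-order array): [9, None, 28, 11, 48, 10, 21]
BFS from the root, enqueuing left then right child of each popped node:
  queue [9] -> pop 9, enqueue [28], visited so far: [9]
  queue [28] -> pop 28, enqueue [11, 48], visited so far: [9, 28]
  queue [11, 48] -> pop 11, enqueue [10, 21], visited so far: [9, 28, 11]
  queue [48, 10, 21] -> pop 48, enqueue [none], visited so far: [9, 28, 11, 48]
  queue [10, 21] -> pop 10, enqueue [none], visited so far: [9, 28, 11, 48, 10]
  queue [21] -> pop 21, enqueue [none], visited so far: [9, 28, 11, 48, 10, 21]
Result: [9, 28, 11, 48, 10, 21]


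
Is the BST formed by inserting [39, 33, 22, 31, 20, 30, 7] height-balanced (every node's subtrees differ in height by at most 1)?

Tree (level-order array): [39, 33, None, 22, None, 20, 31, 7, None, 30]
Definition: a tree is height-balanced if, at every node, |h(left) - h(right)| <= 1 (empty subtree has height -1).
Bottom-up per-node check:
  node 7: h_left=-1, h_right=-1, diff=0 [OK], height=0
  node 20: h_left=0, h_right=-1, diff=1 [OK], height=1
  node 30: h_left=-1, h_right=-1, diff=0 [OK], height=0
  node 31: h_left=0, h_right=-1, diff=1 [OK], height=1
  node 22: h_left=1, h_right=1, diff=0 [OK], height=2
  node 33: h_left=2, h_right=-1, diff=3 [FAIL (|2--1|=3 > 1)], height=3
  node 39: h_left=3, h_right=-1, diff=4 [FAIL (|3--1|=4 > 1)], height=4
Node 33 violates the condition: |2 - -1| = 3 > 1.
Result: Not balanced


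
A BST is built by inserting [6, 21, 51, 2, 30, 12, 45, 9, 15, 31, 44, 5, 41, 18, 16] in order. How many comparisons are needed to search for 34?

Search path for 34: 6 -> 21 -> 51 -> 30 -> 45 -> 31 -> 44 -> 41
Found: False
Comparisons: 8


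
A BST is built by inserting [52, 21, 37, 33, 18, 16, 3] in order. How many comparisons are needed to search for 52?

Search path for 52: 52
Found: True
Comparisons: 1


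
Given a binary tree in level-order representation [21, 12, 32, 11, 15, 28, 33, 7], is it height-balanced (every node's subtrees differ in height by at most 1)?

Tree (level-order array): [21, 12, 32, 11, 15, 28, 33, 7]
Definition: a tree is height-balanced if, at every node, |h(left) - h(right)| <= 1 (empty subtree has height -1).
Bottom-up per-node check:
  node 7: h_left=-1, h_right=-1, diff=0 [OK], height=0
  node 11: h_left=0, h_right=-1, diff=1 [OK], height=1
  node 15: h_left=-1, h_right=-1, diff=0 [OK], height=0
  node 12: h_left=1, h_right=0, diff=1 [OK], height=2
  node 28: h_left=-1, h_right=-1, diff=0 [OK], height=0
  node 33: h_left=-1, h_right=-1, diff=0 [OK], height=0
  node 32: h_left=0, h_right=0, diff=0 [OK], height=1
  node 21: h_left=2, h_right=1, diff=1 [OK], height=3
All nodes satisfy the balance condition.
Result: Balanced


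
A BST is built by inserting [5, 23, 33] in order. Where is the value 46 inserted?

Starting tree (level order): [5, None, 23, None, 33]
Insertion path: 5 -> 23 -> 33
Result: insert 46 as right child of 33
Final tree (level order): [5, None, 23, None, 33, None, 46]


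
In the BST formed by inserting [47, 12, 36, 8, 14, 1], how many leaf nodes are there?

Tree built from: [47, 12, 36, 8, 14, 1]
Tree (level-order array): [47, 12, None, 8, 36, 1, None, 14]
Rule: A leaf has 0 children.
Per-node child counts:
  node 47: 1 child(ren)
  node 12: 2 child(ren)
  node 8: 1 child(ren)
  node 1: 0 child(ren)
  node 36: 1 child(ren)
  node 14: 0 child(ren)
Matching nodes: [1, 14]
Count of leaf nodes: 2


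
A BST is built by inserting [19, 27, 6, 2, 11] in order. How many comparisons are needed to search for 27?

Search path for 27: 19 -> 27
Found: True
Comparisons: 2


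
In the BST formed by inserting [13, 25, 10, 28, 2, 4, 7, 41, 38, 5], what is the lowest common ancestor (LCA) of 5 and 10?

Tree insertion order: [13, 25, 10, 28, 2, 4, 7, 41, 38, 5]
Tree (level-order array): [13, 10, 25, 2, None, None, 28, None, 4, None, 41, None, 7, 38, None, 5]
In a BST, the LCA of p=5, q=10 is the first node v on the
root-to-leaf path with p <= v <= q (go left if both < v, right if both > v).
Walk from root:
  at 13: both 5 and 10 < 13, go left
  at 10: 5 <= 10 <= 10, this is the LCA
LCA = 10


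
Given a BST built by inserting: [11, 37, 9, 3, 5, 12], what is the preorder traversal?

Tree insertion order: [11, 37, 9, 3, 5, 12]
Tree (level-order array): [11, 9, 37, 3, None, 12, None, None, 5]
Preorder traversal: [11, 9, 3, 5, 37, 12]


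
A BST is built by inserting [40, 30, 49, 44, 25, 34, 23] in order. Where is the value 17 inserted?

Starting tree (level order): [40, 30, 49, 25, 34, 44, None, 23]
Insertion path: 40 -> 30 -> 25 -> 23
Result: insert 17 as left child of 23
Final tree (level order): [40, 30, 49, 25, 34, 44, None, 23, None, None, None, None, None, 17]


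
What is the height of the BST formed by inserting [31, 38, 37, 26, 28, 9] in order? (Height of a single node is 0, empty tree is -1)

Insertion order: [31, 38, 37, 26, 28, 9]
Tree (level-order array): [31, 26, 38, 9, 28, 37]
Compute height bottom-up (empty subtree = -1):
  height(9) = 1 + max(-1, -1) = 0
  height(28) = 1 + max(-1, -1) = 0
  height(26) = 1 + max(0, 0) = 1
  height(37) = 1 + max(-1, -1) = 0
  height(38) = 1 + max(0, -1) = 1
  height(31) = 1 + max(1, 1) = 2
Height = 2


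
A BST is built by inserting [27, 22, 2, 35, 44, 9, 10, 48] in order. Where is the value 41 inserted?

Starting tree (level order): [27, 22, 35, 2, None, None, 44, None, 9, None, 48, None, 10]
Insertion path: 27 -> 35 -> 44
Result: insert 41 as left child of 44
Final tree (level order): [27, 22, 35, 2, None, None, 44, None, 9, 41, 48, None, 10]


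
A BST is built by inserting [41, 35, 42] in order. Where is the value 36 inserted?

Starting tree (level order): [41, 35, 42]
Insertion path: 41 -> 35
Result: insert 36 as right child of 35
Final tree (level order): [41, 35, 42, None, 36]


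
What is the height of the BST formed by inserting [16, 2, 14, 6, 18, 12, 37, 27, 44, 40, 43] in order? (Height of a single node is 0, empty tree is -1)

Insertion order: [16, 2, 14, 6, 18, 12, 37, 27, 44, 40, 43]
Tree (level-order array): [16, 2, 18, None, 14, None, 37, 6, None, 27, 44, None, 12, None, None, 40, None, None, None, None, 43]
Compute height bottom-up (empty subtree = -1):
  height(12) = 1 + max(-1, -1) = 0
  height(6) = 1 + max(-1, 0) = 1
  height(14) = 1 + max(1, -1) = 2
  height(2) = 1 + max(-1, 2) = 3
  height(27) = 1 + max(-1, -1) = 0
  height(43) = 1 + max(-1, -1) = 0
  height(40) = 1 + max(-1, 0) = 1
  height(44) = 1 + max(1, -1) = 2
  height(37) = 1 + max(0, 2) = 3
  height(18) = 1 + max(-1, 3) = 4
  height(16) = 1 + max(3, 4) = 5
Height = 5


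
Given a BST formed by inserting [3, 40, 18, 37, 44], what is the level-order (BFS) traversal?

Tree insertion order: [3, 40, 18, 37, 44]
Tree (level-order array): [3, None, 40, 18, 44, None, 37]
BFS from the root, enqueuing left then right child of each popped node:
  queue [3] -> pop 3, enqueue [40], visited so far: [3]
  queue [40] -> pop 40, enqueue [18, 44], visited so far: [3, 40]
  queue [18, 44] -> pop 18, enqueue [37], visited so far: [3, 40, 18]
  queue [44, 37] -> pop 44, enqueue [none], visited so far: [3, 40, 18, 44]
  queue [37] -> pop 37, enqueue [none], visited so far: [3, 40, 18, 44, 37]
Result: [3, 40, 18, 44, 37]


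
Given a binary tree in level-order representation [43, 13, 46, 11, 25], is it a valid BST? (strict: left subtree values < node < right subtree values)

Level-order array: [43, 13, 46, 11, 25]
Validate using subtree bounds (lo, hi): at each node, require lo < value < hi,
then recurse left with hi=value and right with lo=value.
Preorder trace (stopping at first violation):
  at node 43 with bounds (-inf, +inf): OK
  at node 13 with bounds (-inf, 43): OK
  at node 11 with bounds (-inf, 13): OK
  at node 25 with bounds (13, 43): OK
  at node 46 with bounds (43, +inf): OK
No violation found at any node.
Result: Valid BST


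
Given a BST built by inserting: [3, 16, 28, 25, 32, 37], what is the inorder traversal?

Tree insertion order: [3, 16, 28, 25, 32, 37]
Tree (level-order array): [3, None, 16, None, 28, 25, 32, None, None, None, 37]
Inorder traversal: [3, 16, 25, 28, 32, 37]


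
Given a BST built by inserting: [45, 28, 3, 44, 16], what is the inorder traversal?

Tree insertion order: [45, 28, 3, 44, 16]
Tree (level-order array): [45, 28, None, 3, 44, None, 16]
Inorder traversal: [3, 16, 28, 44, 45]
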